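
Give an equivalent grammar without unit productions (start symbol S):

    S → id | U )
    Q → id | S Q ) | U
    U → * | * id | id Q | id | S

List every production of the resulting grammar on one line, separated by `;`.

S → id | U ); Q → * | * id | id Q | id | U ) | S Q ); U → * | * id | id Q | id | U )

Unit pairs: Q ⇒* {S, U}; U ⇒* {S}.
For every A with A ⇒* B via unit rules, add B's non-unit alternatives to A; then delete every rule of the form X → Y.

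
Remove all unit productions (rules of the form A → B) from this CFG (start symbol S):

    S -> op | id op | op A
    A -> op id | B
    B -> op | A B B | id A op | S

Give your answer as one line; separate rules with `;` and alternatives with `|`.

S -> op | id op | op A; A -> op | A B B | id A op | id op | op A | op id; B -> op | A B B | id A op | id op | op A

Unit pairs: A ⇒* {B, S}; B ⇒* {S}.
For every A with A ⇒* B via unit rules, add B's non-unit alternatives to A; then delete every rule of the form X → Y.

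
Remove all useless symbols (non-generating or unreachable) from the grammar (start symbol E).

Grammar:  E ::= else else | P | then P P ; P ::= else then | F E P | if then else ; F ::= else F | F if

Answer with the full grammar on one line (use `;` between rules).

Generating nonterminals: {E, P}.
Reachable from E after that: {E, P}.
Removed useless symbols: {F} and every production mentioning them.

E ::= else else | P | then P P; P ::= else then | if then else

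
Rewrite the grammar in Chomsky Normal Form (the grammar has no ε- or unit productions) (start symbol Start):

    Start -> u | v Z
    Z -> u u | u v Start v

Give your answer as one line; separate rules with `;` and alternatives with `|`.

Start -> u | X1 Z; Z -> X2 X2 | X2 Y1; X1 -> v; X2 -> u; Y1 -> X1 Y2; Y2 -> Start X1

Introduce a nonterminal for each terminal appearing in a rule of length ≥ 2: X1 → v, X2 → u.
Binarize each right-hand side of length ≥ 3 by chaining fresh nonterminals (Y1, Y2, …): affected rules were Z → X2 X1 Start X1.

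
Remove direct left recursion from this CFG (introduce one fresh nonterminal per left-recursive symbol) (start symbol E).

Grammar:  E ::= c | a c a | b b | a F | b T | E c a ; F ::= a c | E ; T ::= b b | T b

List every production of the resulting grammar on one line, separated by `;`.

E ::= c E' | a c a E' | b b E' | a F E' | b T E'; F ::= a c | E; T ::= b b T'; E' ::= c a E' | ε; T' ::= b T' | ε

E, T are directly left-recursive.
For E: α = {c a}, β = {c, a c a, b b, a F, b T}. Rewrite as E → β E' and E' → α E' | ε.
For T: α = {b}, β = {b b}. Rewrite as T → β T' and T' → α T' | ε.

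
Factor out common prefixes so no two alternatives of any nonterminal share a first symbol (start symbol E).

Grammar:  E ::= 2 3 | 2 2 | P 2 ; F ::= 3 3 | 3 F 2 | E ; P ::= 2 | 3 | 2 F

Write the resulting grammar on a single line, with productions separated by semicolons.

E ::= P 2 | 2 E'; F ::= E | 3 F'; P ::= 3 | 2 P'; E' ::= 3 | 2; F' ::= 3 | F 2; P' ::= ε | F

E has alternatives sharing prefix '2': factor to E → 2 E' with E' → 3 | 2.
F has alternatives sharing prefix '3': factor to F → 3 F' with F' → 3 | F 2.
P has alternatives sharing prefix '2': factor to P → 2 P' with P' → ε | F.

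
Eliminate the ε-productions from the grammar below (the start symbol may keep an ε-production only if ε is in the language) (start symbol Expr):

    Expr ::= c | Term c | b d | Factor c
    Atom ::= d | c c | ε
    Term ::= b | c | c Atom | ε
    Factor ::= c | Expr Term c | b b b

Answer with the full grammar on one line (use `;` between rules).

Nullable nonterminals: {Atom, Term}.
ε ∉ L(G), so no ε-production is kept.
For each production, add variants omitting each subset of nullable occurrences: Factor → Expr Term c gives Expr Term c | Expr c.

Expr ::= c | Term c | b d | Factor c; Atom ::= d | c c; Term ::= b | c | c Atom; Factor ::= c | Expr Term c | Expr c | b b b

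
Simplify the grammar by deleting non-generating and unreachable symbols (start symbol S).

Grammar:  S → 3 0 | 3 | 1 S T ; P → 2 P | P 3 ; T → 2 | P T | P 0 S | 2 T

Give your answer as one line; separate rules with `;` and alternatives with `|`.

Generating nonterminals: {S, T}.
Reachable from S after that: {S, T}.
Removed useless symbols: {P} and every production mentioning them.

S → 3 0 | 3 | 1 S T; T → 2 | 2 T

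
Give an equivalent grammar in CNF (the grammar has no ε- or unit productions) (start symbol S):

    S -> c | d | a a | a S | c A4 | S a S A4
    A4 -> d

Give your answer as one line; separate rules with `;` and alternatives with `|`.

S -> c | d | X1 X1 | X1 S | X2 A4 | S Y1; A4 -> d; X1 -> a; X2 -> c; Y1 -> X1 Y2; Y2 -> S A4

Introduce a nonterminal for each terminal appearing in a rule of length ≥ 2: X1 → a, X2 → c.
Binarize each right-hand side of length ≥ 3 by chaining fresh nonterminals (Y1, Y2, …): affected rules were S → S X1 S A4.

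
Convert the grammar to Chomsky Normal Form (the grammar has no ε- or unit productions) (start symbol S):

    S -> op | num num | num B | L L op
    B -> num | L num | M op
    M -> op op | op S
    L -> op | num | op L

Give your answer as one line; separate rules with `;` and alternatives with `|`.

Introduce a nonterminal for each terminal appearing in a rule of length ≥ 2: X1 → num, X2 → op.
Binarize each right-hand side of length ≥ 3 by chaining fresh nonterminals (Y1, Y2, …): affected rules were S → L L X2.

S -> op | X1 X1 | X1 B | L Y1; B -> num | L X1 | M X2; M -> X2 X2 | X2 S; L -> op | num | X2 L; X1 -> num; X2 -> op; Y1 -> L X2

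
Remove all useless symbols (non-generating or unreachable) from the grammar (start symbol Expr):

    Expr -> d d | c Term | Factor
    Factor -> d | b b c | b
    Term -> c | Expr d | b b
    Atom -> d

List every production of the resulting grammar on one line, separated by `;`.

Expr -> d d | c Term | Factor; Factor -> d | b b c | b; Term -> c | Expr d | b b

Generating nonterminals: {Atom, Expr, Factor, Term}.
Reachable from Expr after that: {Expr, Factor, Term}.
Removed useless symbols: {Atom} and every production mentioning them.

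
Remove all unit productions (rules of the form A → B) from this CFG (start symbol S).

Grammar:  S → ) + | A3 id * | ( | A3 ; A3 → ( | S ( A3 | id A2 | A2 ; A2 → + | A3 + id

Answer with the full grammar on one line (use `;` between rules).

S → + | A3 + id | ) + | A3 id * | ( | S ( A3 | id A2; A3 → + | A3 + id | ( | S ( A3 | id A2; A2 → + | A3 + id

Unit pairs: A3 ⇒* {A2}; S ⇒* {A2, A3}.
Replace each nonterminal's rules with the union of the non-unit rules of every nonterminal it unit-derives.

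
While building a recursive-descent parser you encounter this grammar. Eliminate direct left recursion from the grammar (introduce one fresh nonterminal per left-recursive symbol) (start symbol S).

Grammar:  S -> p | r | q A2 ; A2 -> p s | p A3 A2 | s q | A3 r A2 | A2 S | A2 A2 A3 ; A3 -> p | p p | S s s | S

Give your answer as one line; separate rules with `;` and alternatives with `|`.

S -> p | r | q A2; A2 -> p s A2' | p A3 A2 A2' | s q A2' | A3 r A2 A2'; A3 -> p | p p | S s s | S; A2' -> S A2' | A2 A3 A2' | ε

Left recursion appears on A2.
For A2: α = {S, A2 A3}, β = {p s, p A3 A2, s q, A3 r A2}. Rewrite as A2 → β A2' and A2' → α A2' | ε.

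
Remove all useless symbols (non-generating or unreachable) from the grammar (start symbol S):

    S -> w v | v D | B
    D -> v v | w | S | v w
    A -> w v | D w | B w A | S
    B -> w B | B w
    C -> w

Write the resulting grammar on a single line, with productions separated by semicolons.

S -> w v | v D; D -> v v | w | S | v w

Generating nonterminals: {A, C, D, S}.
Reachable from S after that: {D, S}.
Removed useless symbols: {A, B, C} and every production mentioning them.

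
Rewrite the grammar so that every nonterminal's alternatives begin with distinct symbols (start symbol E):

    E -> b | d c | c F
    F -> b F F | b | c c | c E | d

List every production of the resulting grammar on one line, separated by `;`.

F has alternatives sharing prefix 'b': factor to F → b F' with F' → F F | ε.
F has alternatives sharing prefix 'c': factor to F → c F'' with F'' → c | E.

E -> b | d c | c F; F -> d | b F' | c F''; F' -> F F | ε; F'' -> c | E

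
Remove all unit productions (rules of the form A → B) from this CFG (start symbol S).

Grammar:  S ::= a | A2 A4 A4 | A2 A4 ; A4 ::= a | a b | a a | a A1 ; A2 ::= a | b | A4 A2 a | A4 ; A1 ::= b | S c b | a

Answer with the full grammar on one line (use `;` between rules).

Unit pairs: A2 ⇒* {A4}.
For every A with A ⇒* B via unit rules, add B's non-unit alternatives to A; then delete every rule of the form X → Y.

S ::= a | A2 A4 A4 | A2 A4; A4 ::= a | a b | a a | a A1; A2 ::= a | a b | a a | a A1 | b | A4 A2 a; A1 ::= b | S c b | a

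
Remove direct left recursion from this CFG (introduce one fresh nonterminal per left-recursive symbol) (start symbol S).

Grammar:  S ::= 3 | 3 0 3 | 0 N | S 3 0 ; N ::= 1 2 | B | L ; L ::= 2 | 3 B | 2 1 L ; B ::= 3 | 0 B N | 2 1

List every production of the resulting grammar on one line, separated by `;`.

S ::= 3 S' | 3 0 3 S' | 0 N S'; N ::= 1 2 | B | L; L ::= 2 | 3 B | 2 1 L; B ::= 3 | 0 B N | 2 1; S' ::= 3 0 S' | eps

Directly left-recursive nonterminal: S.
For S: α = {3 0}, β = {3, 3 0 3, 0 N}. Rewrite as S → β S' and S' → α S' | ε.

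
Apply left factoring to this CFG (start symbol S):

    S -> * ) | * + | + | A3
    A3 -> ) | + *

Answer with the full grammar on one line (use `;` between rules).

S -> + | A3 | * S'; A3 -> ) | + *; S' -> ) | +

S has alternatives sharing prefix '*': factor to S → * S' with S' → ) | +.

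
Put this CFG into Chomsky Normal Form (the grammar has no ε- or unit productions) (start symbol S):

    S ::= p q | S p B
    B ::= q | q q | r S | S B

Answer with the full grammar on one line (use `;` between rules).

S ::= X1 X2 | S Y1; B ::= q | X2 X2 | X3 S | S B; X1 ::= p; X2 ::= q; X3 ::= r; Y1 ::= X1 B

Introduce a nonterminal for each terminal appearing in a rule of length ≥ 2: X1 → p, X2 → q, X3 → r.
Binarize each right-hand side of length ≥ 3 by chaining fresh nonterminals (Y1, Y2, …): affected rules were S → S X1 B.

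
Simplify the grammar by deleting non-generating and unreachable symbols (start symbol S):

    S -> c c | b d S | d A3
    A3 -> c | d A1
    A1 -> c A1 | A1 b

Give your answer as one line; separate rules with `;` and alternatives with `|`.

S -> c c | b d S | d A3; A3 -> c

Generating nonterminals: {A3, S}.
Reachable from S after that: {A3, S}.
Removed useless symbols: {A1} and every production mentioning them.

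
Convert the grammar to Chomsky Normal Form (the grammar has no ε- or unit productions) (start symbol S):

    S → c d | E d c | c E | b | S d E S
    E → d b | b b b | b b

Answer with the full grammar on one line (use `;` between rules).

S → X1 X2 | E Y1 | X1 E | b | S Y2; E → X2 X3 | X3 Y4 | X3 X3; X1 → c; X2 → d; X3 → b; Y1 → X2 X1; Y2 → X2 Y3; Y3 → E S; Y4 → X3 X3

Introduce a nonterminal for each terminal appearing in a rule of length ≥ 2: X1 → c, X2 → d, X3 → b.
Binarize each right-hand side of length ≥ 3 by chaining fresh nonterminals (Y1, Y2, …): affected rules were S → E X2 X1; S → S X2 E S; E → X3 X3 X3.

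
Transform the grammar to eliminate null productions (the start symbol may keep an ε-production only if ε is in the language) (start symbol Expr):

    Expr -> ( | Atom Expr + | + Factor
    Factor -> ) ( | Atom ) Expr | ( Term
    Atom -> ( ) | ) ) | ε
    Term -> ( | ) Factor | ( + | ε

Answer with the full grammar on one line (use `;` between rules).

Nullable nonterminals: {Atom, Term}.
ε ∉ L(G), so no ε-production is kept.
Add the nullable-subset variants: Expr → Atom Expr + gives Atom Expr + | Expr +. Factor → Atom ) Expr gives Atom ) Expr | ) Expr. Factor → ( Term gives ( Term | (.

Expr -> ( | Atom Expr + | Expr + | + Factor; Factor -> ) ( | Atom ) Expr | ) Expr | ( Term | (; Atom -> ( ) | ) ); Term -> ( | ) Factor | ( +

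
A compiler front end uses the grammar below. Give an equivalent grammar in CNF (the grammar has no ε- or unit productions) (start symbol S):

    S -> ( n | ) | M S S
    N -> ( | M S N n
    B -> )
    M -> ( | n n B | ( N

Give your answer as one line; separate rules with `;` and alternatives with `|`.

Introduce a nonterminal for each terminal appearing in a rule of length ≥ 2: X1 → (, X2 → n.
Binarize each right-hand side of length ≥ 3 by chaining fresh nonterminals (Y1, Y2, …): affected rules were S → M S S; N → M S N X2; M → X2 X2 B.

S -> X1 X2 | ) | M Y1; N -> ( | M Y2; B -> ); M -> ( | X2 Y4 | X1 N; X1 -> (; X2 -> n; Y1 -> S S; Y2 -> S Y3; Y3 -> N X2; Y4 -> X2 B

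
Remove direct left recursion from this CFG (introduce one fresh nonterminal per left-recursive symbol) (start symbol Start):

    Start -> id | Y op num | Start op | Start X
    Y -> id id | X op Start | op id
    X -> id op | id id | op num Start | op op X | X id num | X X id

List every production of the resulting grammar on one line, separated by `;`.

Start, X are directly left-recursive.
For Start: α = {op, X}, β = {id, Y op num}. Rewrite as Start → β Start1 and Start1 → α Start1 | ε.
For X: α = {id num, X id}, β = {id op, id id, op num Start, op op X}. Rewrite as X → β X1 and X1 → α X1 | ε.

Start -> id Start1 | Y op num Start1; Y -> id id | X op Start | op id; X -> id op X1 | id id X1 | op num Start X1 | op op X X1; Start1 -> op Start1 | X Start1 | ε; X1 -> id num X1 | X id X1 | ε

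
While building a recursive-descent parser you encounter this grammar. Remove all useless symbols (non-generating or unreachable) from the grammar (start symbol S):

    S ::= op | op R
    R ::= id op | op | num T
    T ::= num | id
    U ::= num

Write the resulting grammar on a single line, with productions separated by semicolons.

S ::= op | op R; R ::= id op | op | num T; T ::= num | id

Generating nonterminals: {R, S, T, U}.
Reachable from S after that: {R, S, T}.
Removed useless symbols: {U} and every production mentioning them.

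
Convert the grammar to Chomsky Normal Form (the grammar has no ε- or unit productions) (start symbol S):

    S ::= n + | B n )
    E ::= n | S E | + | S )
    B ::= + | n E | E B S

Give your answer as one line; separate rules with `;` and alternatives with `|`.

S ::= X1 X2 | B Y1; E ::= n | S E | + | S X3; B ::= + | X1 E | E Y2; X1 ::= n; X2 ::= +; X3 ::= ); Y1 ::= X1 X3; Y2 ::= B S

Introduce a nonterminal for each terminal appearing in a rule of length ≥ 2: X1 → n, X2 → +, X3 → ).
Binarize each right-hand side of length ≥ 3 by chaining fresh nonterminals (Y1, Y2, …): affected rules were S → B X1 X3; B → E B S.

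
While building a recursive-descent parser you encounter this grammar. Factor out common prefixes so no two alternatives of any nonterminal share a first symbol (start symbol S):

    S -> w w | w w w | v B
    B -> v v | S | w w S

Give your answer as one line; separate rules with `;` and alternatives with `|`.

S has alternatives sharing prefix 'w w': factor to S → w w S' with S' → ε | w.

S -> v B | w w S'; B -> v v | S | w w S; S' -> ε | w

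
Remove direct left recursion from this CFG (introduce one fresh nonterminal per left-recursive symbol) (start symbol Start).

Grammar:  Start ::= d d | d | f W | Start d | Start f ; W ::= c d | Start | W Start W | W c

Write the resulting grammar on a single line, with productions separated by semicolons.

Directly left-recursive nonterminals: Start, W.
For Start: α = {d, f}, β = {d d, d, f W}. Rewrite as Start → β Start1 and Start1 → α Start1 | ε.
For W: α = {Start W, c}, β = {c d, Start}. Rewrite as W → β W1 and W1 → α W1 | ε.

Start ::= d d Start1 | d Start1 | f W Start1; W ::= c d W1 | Start W1; Start1 ::= d Start1 | f Start1 | eps; W1 ::= Start W W1 | c W1 | eps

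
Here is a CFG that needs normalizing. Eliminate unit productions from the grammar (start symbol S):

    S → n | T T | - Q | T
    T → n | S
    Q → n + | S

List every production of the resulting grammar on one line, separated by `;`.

S → n | T T | - Q; T → n | T T | - Q; Q → n | T T | - Q | n +

Unit pairs: Q ⇒* {S, T}; S ⇒* {T}; T ⇒* {S}.
For every A with A ⇒* B via unit rules, add B's non-unit alternatives to A; then delete every rule of the form X → Y.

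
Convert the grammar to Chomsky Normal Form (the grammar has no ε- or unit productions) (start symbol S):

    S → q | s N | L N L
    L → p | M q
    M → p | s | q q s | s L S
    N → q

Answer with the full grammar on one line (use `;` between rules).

Introduce a nonterminal for each terminal appearing in a rule of length ≥ 2: X1 → s, X2 → q.
Binarize each right-hand side of length ≥ 3 by chaining fresh nonterminals (Y1, Y2, …): affected rules were S → L N L; M → X2 X2 X1; M → X1 L S.

S → q | X1 N | L Y1; L → p | M X2; M → p | s | X2 Y2 | X1 Y3; N → q; X1 → s; X2 → q; Y1 → N L; Y2 → X2 X1; Y3 → L S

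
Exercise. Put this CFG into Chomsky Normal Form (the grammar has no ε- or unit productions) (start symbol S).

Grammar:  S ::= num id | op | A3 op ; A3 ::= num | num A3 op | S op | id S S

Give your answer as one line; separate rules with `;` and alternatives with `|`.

Introduce a nonterminal for each terminal appearing in a rule of length ≥ 2: X1 → num, X2 → id, X3 → op.
Binarize each right-hand side of length ≥ 3 by chaining fresh nonterminals (Y1, Y2, …): affected rules were A3 → X1 A3 X3; A3 → X2 S S.

S ::= X1 X2 | op | A3 X3; A3 ::= num | X1 Y1 | S X3 | X2 Y2; X1 ::= num; X2 ::= id; X3 ::= op; Y1 ::= A3 X3; Y2 ::= S S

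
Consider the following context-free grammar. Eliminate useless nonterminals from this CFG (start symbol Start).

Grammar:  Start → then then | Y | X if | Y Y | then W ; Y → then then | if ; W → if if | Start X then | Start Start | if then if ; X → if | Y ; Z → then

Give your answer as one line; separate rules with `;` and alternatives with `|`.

Generating nonterminals: {Start, W, X, Y, Z}.
Reachable from Start after that: {Start, W, X, Y}.
Removed useless symbols: {Z} and every production mentioning them.

Start → then then | Y | X if | Y Y | then W; Y → then then | if; W → if if | Start X then | Start Start | if then if; X → if | Y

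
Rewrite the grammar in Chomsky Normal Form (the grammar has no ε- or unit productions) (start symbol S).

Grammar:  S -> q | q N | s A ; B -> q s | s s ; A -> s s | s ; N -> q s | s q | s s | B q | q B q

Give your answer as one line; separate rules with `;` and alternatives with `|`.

Introduce a nonterminal for each terminal appearing in a rule of length ≥ 2: X1 → q, X2 → s.
Binarize each right-hand side of length ≥ 3 by chaining fresh nonterminals (Y1, Y2, …): affected rules were N → X1 B X1.

S -> q | X1 N | X2 A; B -> X1 X2 | X2 X2; A -> X2 X2 | s; N -> X1 X2 | X2 X1 | X2 X2 | B X1 | X1 Y1; X1 -> q; X2 -> s; Y1 -> B X1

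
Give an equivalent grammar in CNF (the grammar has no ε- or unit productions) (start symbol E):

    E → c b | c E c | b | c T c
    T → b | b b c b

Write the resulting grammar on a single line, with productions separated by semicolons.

Introduce a nonterminal for each terminal appearing in a rule of length ≥ 2: X1 → c, X2 → b.
Binarize each right-hand side of length ≥ 3 by chaining fresh nonterminals (Y1, Y2, …): affected rules were E → X1 E X1; E → X1 T X1; T → X2 X2 X1 X2.

E → X1 X2 | X1 Y1 | b | X1 Y2; T → b | X2 Y3; X1 → c; X2 → b; Y1 → E X1; Y2 → T X1; Y3 → X2 Y4; Y4 → X1 X2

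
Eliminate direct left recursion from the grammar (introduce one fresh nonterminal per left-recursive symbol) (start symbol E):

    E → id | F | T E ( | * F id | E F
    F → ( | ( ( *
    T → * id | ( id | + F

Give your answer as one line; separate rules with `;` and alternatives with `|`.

E is directly left-recursive.
For E: α = {F}, β = {id, F, T E (, * F id}. Rewrite as E → β E' and E' → α E' | ε.

E → id E' | F E' | T E ( E' | * F id E'; F → ( | ( ( *; T → * id | ( id | + F; E' → F E' | epsilon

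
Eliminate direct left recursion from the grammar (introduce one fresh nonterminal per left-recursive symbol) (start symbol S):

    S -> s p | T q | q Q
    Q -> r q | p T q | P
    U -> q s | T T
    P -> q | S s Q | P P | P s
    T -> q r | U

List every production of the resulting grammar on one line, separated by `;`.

S -> s p | T q | q Q; Q -> r q | p T q | P; U -> q s | T T; P -> q P' | S s Q P'; T -> q r | U; P' -> P P' | s P' | ε

P is directly left-recursive.
For P: α = {P, s}, β = {q, S s Q}. Rewrite as P → β P' and P' → α P' | ε.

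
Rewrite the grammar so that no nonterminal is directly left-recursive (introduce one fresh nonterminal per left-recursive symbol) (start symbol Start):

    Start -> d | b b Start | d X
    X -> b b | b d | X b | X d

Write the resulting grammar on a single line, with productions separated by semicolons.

X is directly left-recursive.
For X: α = {b, d}, β = {b b, b d}. Rewrite as X → β X1 and X1 → α X1 | ε.

Start -> d | b b Start | d X; X -> b b X1 | b d X1; X1 -> b X1 | d X1 | eps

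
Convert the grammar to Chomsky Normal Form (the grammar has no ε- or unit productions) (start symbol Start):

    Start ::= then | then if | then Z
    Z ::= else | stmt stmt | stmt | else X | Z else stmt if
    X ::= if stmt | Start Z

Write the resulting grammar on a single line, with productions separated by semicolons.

Start ::= then | X1 X2 | X1 Z; Z ::= else | X3 X3 | stmt | X4 X | Z Y1; X ::= X2 X3 | Start Z; X1 ::= then; X2 ::= if; X3 ::= stmt; X4 ::= else; Y1 ::= X4 Y2; Y2 ::= X3 X2

Introduce a nonterminal for each terminal appearing in a rule of length ≥ 2: X1 → then, X2 → if, X3 → stmt, X4 → else.
Binarize each right-hand side of length ≥ 3 by chaining fresh nonterminals (Y1, Y2, …): affected rules were Z → Z X4 X3 X2.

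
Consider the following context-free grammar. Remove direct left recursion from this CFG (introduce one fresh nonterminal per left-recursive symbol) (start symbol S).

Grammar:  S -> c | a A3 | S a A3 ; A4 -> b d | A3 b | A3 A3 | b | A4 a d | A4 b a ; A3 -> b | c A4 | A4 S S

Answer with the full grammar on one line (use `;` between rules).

S -> c S' | a A3 S'; A4 -> b d A4' | A3 b A4' | A3 A3 A4' | b A4'; A3 -> b | c A4 | A4 S S; S' -> a A3 S' | ε; A4' -> a d A4' | b a A4' | ε

S, A4 are directly left-recursive.
For S: α = {a A3}, β = {c, a A3}. Rewrite as S → β S' and S' → α S' | ε.
For A4: α = {a d, b a}, β = {b d, A3 b, A3 A3, b}. Rewrite as A4 → β A4' and A4' → α A4' | ε.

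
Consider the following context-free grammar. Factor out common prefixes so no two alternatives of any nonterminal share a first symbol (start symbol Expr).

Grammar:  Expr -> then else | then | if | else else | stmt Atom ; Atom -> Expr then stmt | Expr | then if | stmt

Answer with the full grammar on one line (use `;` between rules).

Expr -> if | else else | stmt Atom | then Expr1; Atom -> then if | stmt | Expr Atom1; Expr1 -> else | ε; Atom1 -> then stmt | ε

Expr has alternatives sharing prefix 'then': factor to Expr → then Expr1 with Expr1 → else | ε.
Atom has alternatives sharing prefix 'Expr': factor to Atom → Expr Atom1 with Atom1 → then stmt | ε.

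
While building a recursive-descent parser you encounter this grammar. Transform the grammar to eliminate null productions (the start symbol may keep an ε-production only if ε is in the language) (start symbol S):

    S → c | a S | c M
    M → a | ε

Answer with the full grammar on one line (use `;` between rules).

Nullable set = {M}.
ε ∉ L(G), so no ε-production is kept.

S → c | a S | c M; M → a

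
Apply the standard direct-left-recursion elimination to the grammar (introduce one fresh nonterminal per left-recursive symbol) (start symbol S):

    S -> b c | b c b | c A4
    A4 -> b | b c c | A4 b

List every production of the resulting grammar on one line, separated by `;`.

Directly left-recursive nonterminal: A4.
For A4: α = {b}, β = {b, b c c}. Rewrite as A4 → β A4' and A4' → α A4' | ε.

S -> b c | b c b | c A4; A4 -> b A4' | b c c A4'; A4' -> b A4' | epsilon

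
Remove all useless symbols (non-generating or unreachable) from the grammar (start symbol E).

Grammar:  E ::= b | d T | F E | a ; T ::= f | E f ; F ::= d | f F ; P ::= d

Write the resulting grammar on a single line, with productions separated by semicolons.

Generating nonterminals: {E, F, P, T}.
Reachable from E after that: {E, F, T}.
Removed useless symbols: {P} and every production mentioning them.

E ::= b | d T | F E | a; T ::= f | E f; F ::= d | f F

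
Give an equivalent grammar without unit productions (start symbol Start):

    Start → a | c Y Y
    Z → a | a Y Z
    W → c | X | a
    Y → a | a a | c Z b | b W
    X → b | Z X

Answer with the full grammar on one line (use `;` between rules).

Unit pairs: W ⇒* {X}.
For every A with A ⇒* B via unit rules, add B's non-unit alternatives to A; then delete every rule of the form X → Y.

Start → a | c Y Y; Z → a | a Y Z; W → b | Z X | c | a; Y → a | a a | c Z b | b W; X → b | Z X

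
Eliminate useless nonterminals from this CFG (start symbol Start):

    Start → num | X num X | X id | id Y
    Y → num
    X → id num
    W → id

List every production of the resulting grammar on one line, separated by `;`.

Generating nonterminals: {Start, W, X, Y}.
Reachable from Start after that: {Start, X, Y}.
Removed useless symbols: {W} and every production mentioning them.

Start → num | X num X | X id | id Y; Y → num; X → id num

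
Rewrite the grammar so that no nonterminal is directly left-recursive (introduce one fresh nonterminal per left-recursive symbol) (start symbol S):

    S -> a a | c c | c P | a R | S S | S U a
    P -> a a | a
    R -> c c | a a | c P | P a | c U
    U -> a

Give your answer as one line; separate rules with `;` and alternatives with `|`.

Directly left-recursive nonterminal: S.
For S: α = {S, U a}, β = {a a, c c, c P, a R}. Rewrite as S → β S' and S' → α S' | ε.

S -> a a S' | c c S' | c P S' | a R S'; P -> a a | a; R -> c c | a a | c P | P a | c U; U -> a; S' -> S S' | U a S' | epsilon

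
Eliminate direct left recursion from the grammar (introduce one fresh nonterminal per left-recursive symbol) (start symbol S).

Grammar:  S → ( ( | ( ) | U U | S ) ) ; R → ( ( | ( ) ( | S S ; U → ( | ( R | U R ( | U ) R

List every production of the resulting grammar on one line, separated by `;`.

Directly left-recursive nonterminals: S, U.
For S: α = {) )}, β = {( (, ( ), U U}. Rewrite as S → β S' and S' → α S' | ε.
For U: α = {R (, ) R}, β = {(, ( R}. Rewrite as U → β U' and U' → α U' | ε.

S → ( ( S' | ( ) S' | U U S'; R → ( ( | ( ) ( | S S; U → ( U' | ( R U'; S' → ) ) S' | epsilon; U' → R ( U' | ) R U' | epsilon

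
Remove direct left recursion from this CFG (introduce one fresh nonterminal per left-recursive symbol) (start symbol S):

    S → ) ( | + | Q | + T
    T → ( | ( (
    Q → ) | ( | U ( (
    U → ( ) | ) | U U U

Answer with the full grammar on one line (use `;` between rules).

U is directly left-recursive.
For U: α = {U U}, β = {( ), )}. Rewrite as U → β U' and U' → α U' | ε.

S → ) ( | + | Q | + T; T → ( | ( (; Q → ) | ( | U ( (; U → ( ) U' | ) U'; U' → U U U' | ε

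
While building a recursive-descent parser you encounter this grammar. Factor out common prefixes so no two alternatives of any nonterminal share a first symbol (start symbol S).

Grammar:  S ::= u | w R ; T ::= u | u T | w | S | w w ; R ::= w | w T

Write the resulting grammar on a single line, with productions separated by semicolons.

S ::= u | w R; T ::= S | u T' | w T''; R ::= w R'; T' ::= ε | T; T'' ::= ε | w; R' ::= ε | T

T has alternatives sharing prefix 'u': factor to T → u T' with T' → ε | T.
T has alternatives sharing prefix 'w': factor to T → w T'' with T'' → ε | w.
R has alternatives sharing prefix 'w': factor to R → w R' with R' → ε | T.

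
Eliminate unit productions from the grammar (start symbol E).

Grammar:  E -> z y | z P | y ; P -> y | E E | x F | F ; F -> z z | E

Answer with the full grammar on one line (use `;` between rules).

E -> z y | z P | y; P -> z y | z P | y | z z | E E | x F; F -> z y | z P | y | z z

Unit pairs: F ⇒* {E}; P ⇒* {E, F}.
For each unit pair (A, B), copy every non-unit production of B to A, then drop all unit productions.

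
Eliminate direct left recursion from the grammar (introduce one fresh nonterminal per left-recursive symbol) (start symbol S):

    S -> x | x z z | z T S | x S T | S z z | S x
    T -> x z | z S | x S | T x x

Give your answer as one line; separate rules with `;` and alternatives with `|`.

S -> x S' | x z z S' | z T S S' | x S T S'; T -> x z T' | z S T' | x S T'; S' -> z z S' | x S' | epsilon; T' -> x x T' | epsilon

S, T are directly left-recursive.
For S: α = {z z, x}, β = {x, x z z, z T S, x S T}. Rewrite as S → β S' and S' → α S' | ε.
For T: α = {x x}, β = {x z, z S, x S}. Rewrite as T → β T' and T' → α T' | ε.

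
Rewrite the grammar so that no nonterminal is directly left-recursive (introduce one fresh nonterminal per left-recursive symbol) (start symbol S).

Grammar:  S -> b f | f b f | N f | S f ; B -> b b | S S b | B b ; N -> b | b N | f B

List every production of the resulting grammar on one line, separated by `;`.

Left recursion appears on S, B.
For S: α = {f}, β = {b f, f b f, N f}. Rewrite as S → β S' and S' → α S' | ε.
For B: α = {b}, β = {b b, S S b}. Rewrite as B → β B' and B' → α B' | ε.

S -> b f S' | f b f S' | N f S'; B -> b b B' | S S b B'; N -> b | b N | f B; S' -> f S' | ε; B' -> b B' | ε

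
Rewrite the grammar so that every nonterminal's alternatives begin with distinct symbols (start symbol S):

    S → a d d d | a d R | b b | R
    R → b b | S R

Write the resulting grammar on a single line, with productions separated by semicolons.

S → b b | R | a d S'; R → b b | S R; S' → d d | R

S has alternatives sharing prefix 'a d': factor to S → a d S' with S' → d d | R.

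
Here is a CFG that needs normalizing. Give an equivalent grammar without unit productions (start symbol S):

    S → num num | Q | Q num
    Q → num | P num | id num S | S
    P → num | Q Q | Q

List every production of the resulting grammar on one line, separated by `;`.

S → num num | Q num | num | P num | id num S; Q → num num | Q num | num | P num | id num S; P → num num | Q num | num | Q Q | P num | id num S

Unit pairs: P ⇒* {Q, S}; Q ⇒* {S}; S ⇒* {Q}.
For each unit pair (A, B), copy every non-unit production of B to A, then drop all unit productions.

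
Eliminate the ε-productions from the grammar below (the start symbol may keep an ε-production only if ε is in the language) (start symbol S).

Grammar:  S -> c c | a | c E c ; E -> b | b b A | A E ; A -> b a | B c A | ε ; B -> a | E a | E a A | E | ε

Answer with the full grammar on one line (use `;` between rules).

Nullable nonterminals: {A, B}.
ε ∉ L(G), so no ε-production is kept.
Add the nullable-subset variants: E → b b A gives b b A | b b. A → B c A gives B c A | B c | c A | c.

S -> c c | a | c E c; E -> b | b b A | b b | A E; A -> b a | B c A | B c | c A | c; B -> a | E a | E a A | E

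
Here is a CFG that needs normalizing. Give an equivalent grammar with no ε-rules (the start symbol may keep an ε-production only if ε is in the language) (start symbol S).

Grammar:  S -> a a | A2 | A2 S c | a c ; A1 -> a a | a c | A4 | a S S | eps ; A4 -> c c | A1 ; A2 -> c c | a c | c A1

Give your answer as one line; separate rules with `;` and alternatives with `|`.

S -> a a | A2 | A2 S c | a c; A1 -> a a | a c | A4 | a S S; A4 -> c c | A1; A2 -> c c | a c | c A1 | c

Nullable nonterminals: {A1, A4}.
ε ∉ L(G), so no ε-production is kept.
Expand every rule over subsets of its nullable positions: A2 → c A1 gives c A1 | c.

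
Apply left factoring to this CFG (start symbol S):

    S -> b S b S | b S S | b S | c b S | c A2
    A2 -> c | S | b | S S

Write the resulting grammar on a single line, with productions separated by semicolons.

S has alternatives sharing prefix 'b S': factor to S → b S S' with S' → b S | S | ε.
S has alternatives sharing prefix 'c': factor to S → c S'' with S'' → b S | A2.
A2 has alternatives sharing prefix 'S': factor to A2 → S A2' with A2' → ε | S.

S -> b S S' | c S''; A2 -> c | b | S A2'; S' -> b S | S | epsilon; S'' -> b S | A2; A2' -> epsilon | S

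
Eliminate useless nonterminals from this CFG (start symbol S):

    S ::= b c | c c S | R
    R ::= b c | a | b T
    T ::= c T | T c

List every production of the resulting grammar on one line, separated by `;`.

S ::= b c | c c S | R; R ::= b c | a

Generating nonterminals: {R, S}.
Reachable from S after that: {R, S}.
Removed useless symbols: {T} and every production mentioning them.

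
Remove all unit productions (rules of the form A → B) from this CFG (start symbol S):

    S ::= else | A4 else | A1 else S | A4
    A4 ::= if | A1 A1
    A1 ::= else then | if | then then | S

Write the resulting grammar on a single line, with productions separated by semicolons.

S ::= if | A1 A1 | else | A4 else | A1 else S; A4 ::= if | A1 A1; A1 ::= if | A1 A1 | else then | then then | else | A4 else | A1 else S

Unit pairs: A1 ⇒* {A4, S}; S ⇒* {A4}.
For every A with A ⇒* B via unit rules, add B's non-unit alternatives to A; then delete every rule of the form X → Y.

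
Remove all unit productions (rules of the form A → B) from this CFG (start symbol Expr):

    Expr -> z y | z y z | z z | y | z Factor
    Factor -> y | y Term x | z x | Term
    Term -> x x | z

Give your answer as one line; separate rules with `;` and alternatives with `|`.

Expr -> z y | z y z | z z | y | z Factor; Factor -> x x | z | y | y Term x | z x; Term -> x x | z

Unit pairs: Factor ⇒* {Term}.
For every A with A ⇒* B via unit rules, add B's non-unit alternatives to A; then delete every rule of the form X → Y.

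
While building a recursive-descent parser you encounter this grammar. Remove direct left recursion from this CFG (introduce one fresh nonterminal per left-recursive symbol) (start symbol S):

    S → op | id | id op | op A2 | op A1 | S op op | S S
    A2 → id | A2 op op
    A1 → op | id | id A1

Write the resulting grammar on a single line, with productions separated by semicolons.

S → op S' | id S' | id op S' | op A2 S' | op A1 S'; A2 → id A2'; A1 → op | id | id A1; S' → op op S' | S S' | ε; A2' → op op A2' | ε

S, A2 are directly left-recursive.
For S: α = {op op, S}, β = {op, id, id op, op A2, op A1}. Rewrite as S → β S' and S' → α S' | ε.
For A2: α = {op op}, β = {id}. Rewrite as A2 → β A2' and A2' → α A2' | ε.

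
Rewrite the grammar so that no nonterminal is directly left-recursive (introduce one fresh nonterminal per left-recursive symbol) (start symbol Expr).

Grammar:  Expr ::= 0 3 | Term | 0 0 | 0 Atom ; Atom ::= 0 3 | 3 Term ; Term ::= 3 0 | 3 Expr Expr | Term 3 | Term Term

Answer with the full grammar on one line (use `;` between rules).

Directly left-recursive nonterminal: Term.
For Term: α = {3, Term}, β = {3 0, 3 Expr Expr}. Rewrite as Term → β Term1 and Term1 → α Term1 | ε.

Expr ::= 0 3 | Term | 0 0 | 0 Atom; Atom ::= 0 3 | 3 Term; Term ::= 3 0 Term1 | 3 Expr Expr Term1; Term1 ::= 3 Term1 | Term Term1 | epsilon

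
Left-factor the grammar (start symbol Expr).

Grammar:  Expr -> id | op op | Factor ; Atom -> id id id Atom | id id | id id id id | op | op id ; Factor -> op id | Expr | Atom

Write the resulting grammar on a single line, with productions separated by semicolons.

Expr -> id | op op | Factor; Atom -> id id Atom1 | op Atom2; Factor -> op id | Expr | Atom; Atom1 -> ε | id Atom11; Atom2 -> ε | id; Atom11 -> Atom | id

Atom has alternatives sharing prefix 'id id': factor to Atom → id id Atom1 with Atom1 → id Atom | ε | id id.
Atom has alternatives sharing prefix 'op': factor to Atom → op Atom2 with Atom2 → ε | id.
Atom1 has alternatives sharing prefix 'id': factor to Atom1 → id Atom11 with Atom11 → Atom | id.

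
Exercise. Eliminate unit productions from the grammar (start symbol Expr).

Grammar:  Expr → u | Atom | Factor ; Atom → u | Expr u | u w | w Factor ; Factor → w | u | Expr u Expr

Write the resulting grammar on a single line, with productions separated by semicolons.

Expr → u | Expr u | u w | w Factor | w | Expr u Expr; Atom → u | Expr u | u w | w Factor; Factor → w | u | Expr u Expr

Unit pairs: Expr ⇒* {Atom, Factor}.
For every A with A ⇒* B via unit rules, add B's non-unit alternatives to A; then delete every rule of the form X → Y.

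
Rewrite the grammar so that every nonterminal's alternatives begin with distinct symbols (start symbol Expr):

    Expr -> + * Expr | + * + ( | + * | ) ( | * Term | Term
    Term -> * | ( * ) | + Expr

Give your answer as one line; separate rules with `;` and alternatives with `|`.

Expr -> ) ( | * Term | Term | + * Expr1; Term -> * | ( * ) | + Expr; Expr1 -> Expr | + ( | ε

Expr has alternatives sharing prefix '+ *': factor to Expr → + * Expr1 with Expr1 → Expr | + ( | ε.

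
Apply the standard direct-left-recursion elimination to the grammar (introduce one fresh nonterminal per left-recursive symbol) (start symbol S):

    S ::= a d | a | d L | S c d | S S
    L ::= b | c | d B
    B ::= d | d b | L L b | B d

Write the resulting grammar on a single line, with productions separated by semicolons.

Directly left-recursive nonterminals: S, B.
For S: α = {c d, S}, β = {a d, a, d L}. Rewrite as S → β S' and S' → α S' | ε.
For B: α = {d}, β = {d, d b, L L b}. Rewrite as B → β B' and B' → α B' | ε.

S ::= a d S' | a S' | d L S'; L ::= b | c | d B; B ::= d B' | d b B' | L L b B'; S' ::= c d S' | S S' | ε; B' ::= d B' | ε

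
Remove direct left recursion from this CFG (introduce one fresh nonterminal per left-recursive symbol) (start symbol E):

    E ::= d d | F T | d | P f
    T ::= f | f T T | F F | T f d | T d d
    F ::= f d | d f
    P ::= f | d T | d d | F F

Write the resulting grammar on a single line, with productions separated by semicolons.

E ::= d d | F T | d | P f; T ::= f T' | f T T T' | F F T'; F ::= f d | d f; P ::= f | d T | d d | F F; T' ::= f d T' | d d T' | eps

Left recursion appears on T.
For T: α = {f d, d d}, β = {f, f T T, F F}. Rewrite as T → β T' and T' → α T' | ε.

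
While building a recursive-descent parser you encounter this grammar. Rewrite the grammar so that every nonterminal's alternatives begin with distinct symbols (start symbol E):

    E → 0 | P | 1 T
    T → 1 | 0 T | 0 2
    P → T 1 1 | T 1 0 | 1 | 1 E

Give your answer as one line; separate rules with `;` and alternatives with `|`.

E → 0 | P | 1 T; T → 1 | 0 T'; P → T 1 P' | 1 P''; T' → T | 2; P' → 1 | 0; P'' → ε | E

T has alternatives sharing prefix '0': factor to T → 0 T' with T' → T | 2.
P has alternatives sharing prefix 'T 1': factor to P → T 1 P' with P' → 1 | 0.
P has alternatives sharing prefix '1': factor to P → 1 P'' with P'' → ε | E.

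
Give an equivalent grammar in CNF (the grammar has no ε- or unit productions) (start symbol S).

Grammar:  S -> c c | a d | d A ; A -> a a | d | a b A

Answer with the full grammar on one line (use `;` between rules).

Introduce a nonterminal for each terminal appearing in a rule of length ≥ 2: X1 → c, X2 → a, X3 → d, X4 → b.
Binarize each right-hand side of length ≥ 3 by chaining fresh nonterminals (Y1, Y2, …): affected rules were A → X2 X4 A.

S -> X1 X1 | X2 X3 | X3 A; A -> X2 X2 | d | X2 Y1; X1 -> c; X2 -> a; X3 -> d; X4 -> b; Y1 -> X4 A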